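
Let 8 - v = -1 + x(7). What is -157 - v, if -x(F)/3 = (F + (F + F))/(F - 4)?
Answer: -187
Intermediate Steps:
x(F) = -9*F/(-4 + F) (x(F) = -3*(F + (F + F))/(F - 4) = -3*(F + 2*F)/(-4 + F) = -3*3*F/(-4 + F) = -9*F/(-4 + F))
v = 30 (v = 8 - (-1 - 9*7/(-4 + 7)) = 8 - (-1 - 9*7/3) = 8 - (-1 - 9*7*1/3) = 8 - (-1 - 21) = 8 - 1*(-22) = 8 + 22 = 30)
-157 - v = -157 - 1*30 = -157 - 30 = -187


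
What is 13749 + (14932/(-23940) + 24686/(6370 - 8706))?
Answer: 96033876521/6990480 ≈ 13738.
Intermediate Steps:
13749 + (14932/(-23940) + 24686/(6370 - 8706)) = 13749 + (14932*(-1/23940) + 24686/(-2336)) = 13749 + (-3733/5985 + 24686*(-1/2336)) = 13749 + (-3733/5985 - 12343/1168) = 13749 - 78232999/6990480 = 96033876521/6990480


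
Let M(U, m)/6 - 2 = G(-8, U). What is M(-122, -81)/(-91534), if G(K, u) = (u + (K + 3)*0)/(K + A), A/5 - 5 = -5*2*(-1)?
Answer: -36/3066389 ≈ -1.1740e-5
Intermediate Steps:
A = 75 (A = 25 + 5*(-5*2*(-1)) = 25 + 5*(-10*(-1)) = 25 + 5*10 = 25 + 50 = 75)
G(K, u) = u/(75 + K) (G(K, u) = (u + (K + 3)*0)/(K + 75) = (u + (3 + K)*0)/(75 + K) = (u + 0)/(75 + K) = u/(75 + K))
M(U, m) = 12 + 6*U/67 (M(U, m) = 12 + 6*(U/(75 - 8)) = 12 + 6*(U/67) = 12 + 6*U/67)
M(-122, -81)/(-91534) = (12 + (6/67)*(-122))/(-91534) = (12 - 732/67)*(-1/91534) = (72/67)*(-1/91534) = -36/3066389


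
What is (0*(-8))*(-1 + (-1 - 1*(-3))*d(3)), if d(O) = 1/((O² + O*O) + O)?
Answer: 0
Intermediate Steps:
d(O) = 1/(O + 2*O²) (d(O) = 1/((O² + O²) + O) = 1/(2*O² + O) = 1/(O + 2*O²))
(0*(-8))*(-1 + (-1 - 1*(-3))*d(3)) = (0*(-8))*(-1 + (-1 - 1*(-3))*(1/(3*(1 + 2*3)))) = 0*(-1 + (-1 + 3)*(1/(3*(1 + 6)))) = 0*(-1 + 2*((⅓)/7)) = 0*(-1 + 2*((⅓)*(⅐))) = 0*(-1 + 2*(1/21)) = 0*(-1 + 2/21) = 0*(-19/21) = 0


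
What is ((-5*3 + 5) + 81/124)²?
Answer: 1343281/15376 ≈ 87.362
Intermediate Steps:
((-5*3 + 5) + 81/124)² = ((-15 + 5) + 81*(1/124))² = (-10 + 81/124)² = (-1159/124)² = 1343281/15376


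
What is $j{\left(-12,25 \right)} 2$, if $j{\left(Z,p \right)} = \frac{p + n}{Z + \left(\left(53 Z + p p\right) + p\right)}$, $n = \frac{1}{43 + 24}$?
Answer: $\frac{1676}{67} \approx 25.015$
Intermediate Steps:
$n = \frac{1}{67} \approx 0.014925$
$j{\left(Z,p \right)} = \frac{\frac{1}{67} + p}{p + p^{2} + 54 Z}$ ($j{\left(Z,p \right)} = \frac{p + \frac{1}{67}}{Z + \left(\left(53 Z + p p\right) + p\right)} = \frac{\frac{1}{67} + p}{Z + \left(\left(53 Z + p^{2}\right) + p\right)} = \frac{\frac{1}{67} + p}{Z + \left(\left(p^{2} + 53 Z\right) + p\right)} = \frac{\frac{1}{67} + p}{Z + \left(p + p^{2} + 53 Z\right)} = \frac{\frac{1}{67} + p}{p + p^{2} + 54 Z}$)
$j{\left(-12,25 \right)} 2 = \frac{\frac{1}{67} + 25}{25 + 25^{2} + 54 \left(-12\right)} 2 = \frac{1}{25 + 625 - 648} \cdot \frac{1676}{67} \cdot 2 = \frac{1}{2} \cdot \frac{1676}{67} \cdot 2 = \frac{838}{67} \cdot 2 = \frac{1676}{67}$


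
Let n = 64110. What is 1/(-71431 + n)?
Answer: -1/7321 ≈ -0.00013659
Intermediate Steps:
1/(-71431 + n) = 1/(-71431 + 64110) = 1/(-7321) = -1/7321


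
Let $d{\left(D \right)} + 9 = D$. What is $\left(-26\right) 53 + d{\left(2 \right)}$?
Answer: $-1385$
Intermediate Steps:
$d{\left(D \right)} = -9 + D$
$\left(-26\right) 53 + d{\left(2 \right)} = \left(-26\right) 53 + \left(-9 + 2\right) = -1378 - 7 = -1385$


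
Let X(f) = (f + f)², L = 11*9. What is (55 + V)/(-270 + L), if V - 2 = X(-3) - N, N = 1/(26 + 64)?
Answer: -8369/15390 ≈ -0.54379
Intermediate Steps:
L = 99
X(f) = 4*f² (X(f) = (2*f)² = 4*f²)
N = 1/90 ≈ 0.011111
V = 3419/90 (V = 2 + (4*(-3)² - 1*1/90) = 2 + (4*9 - 1/90) = 2 + (36 - 1/90) = 2 + 3239/90 = 3419/90 ≈ 37.989)
(55 + V)/(-270 + L) = (55 + 3419/90)/(-270 + 99) = (8369/90)/(-171) = (8369/90)*(-1/171) = -8369/15390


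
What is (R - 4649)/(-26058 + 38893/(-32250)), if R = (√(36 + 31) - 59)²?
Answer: 35507250/840409393 + 64500*√67/14244227 ≈ 0.079314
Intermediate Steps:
R = (-59 + √67)² (R = (√67 - 59)² = (-59 + √67)² ≈ 2582.1)
(R - 4649)/(-26058 + 38893/(-32250)) = ((59 - √67)² - 4649)/(-26058 + 38893/(-32250)) = (-4649 + (59 - √67)²)/(-26058 + 38893*(-1/32250)) = (-4649 + (59 - √67)²)/(-26058 - 38893/32250) = (-4649 + (59 - √67)²)/(-840409393/32250) = (-4649 + (59 - √67)²)*(-32250/840409393) = 149930250/840409393 - 32250*(59 - √67)²/840409393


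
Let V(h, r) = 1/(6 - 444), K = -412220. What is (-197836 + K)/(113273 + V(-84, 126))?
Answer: -267204528/49613573 ≈ -5.3857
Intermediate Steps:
V(h, r) = -1/438 (V(h, r) = 1/(-438) = -1/438)
(-197836 + K)/(113273 + V(-84, 126)) = (-197836 - 412220)/(113273 - 1/438) = -610056/49613573/438 = -610056*438/49613573 = -267204528/49613573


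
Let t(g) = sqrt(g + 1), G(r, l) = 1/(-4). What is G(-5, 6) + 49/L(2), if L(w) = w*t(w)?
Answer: -1/4 + 49*sqrt(3)/6 ≈ 13.895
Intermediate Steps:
G(r, l) = -1/4
t(g) = sqrt(1 + g)
L(w) = w*sqrt(1 + w)
G(-5, 6) + 49/L(2) = -1/4 + 49/((2*sqrt(1 + 2))) = -1/4 + 49/((2*sqrt(3))) = -1/4 + 49*(sqrt(3)/6) = -1/4 + 49*sqrt(3)/6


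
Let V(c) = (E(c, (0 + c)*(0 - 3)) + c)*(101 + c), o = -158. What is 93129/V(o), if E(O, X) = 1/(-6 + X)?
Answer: 14528124/1404917 ≈ 10.341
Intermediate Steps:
V(c) = (101 + c)*(c + 1/(-6 - 3*c)) (V(c) = (1/(-6 + (0 + c)*(0 - 3)) + c)*(101 + c) = (1/(-6 + c*(-3)) + c)*(101 + c) = (1/(-6 - 3*c) + c)*(101 + c) = (c + 1/(-6 - 3*c))*(101 + c) = (101 + c)*(c + 1/(-6 - 3*c)))
93129/V(o) = 93129/(((-101 - 1*(-158) + 3*(-158)*(2 - 158)*(101 - 158))/(3*(2 - 158)))) = 93129/(((1/3)*(-101 + 158 + 3*(-158)*(-156)*(-57))/(-156))) = 93129/(((1/3)*(-1/156)*(-101 + 158 - 4214808))) = 93129/(((1/3)*(-1/156)*(-4214751))) = 93129/(1404917/156) = 93129*(156/1404917) = 14528124/1404917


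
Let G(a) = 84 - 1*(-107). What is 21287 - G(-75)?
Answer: 21096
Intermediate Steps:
G(a) = 191 (G(a) = 84 + 107 = 191)
21287 - G(-75) = 21287 - 1*191 = 21287 - 191 = 21096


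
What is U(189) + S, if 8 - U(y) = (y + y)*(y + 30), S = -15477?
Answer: -98251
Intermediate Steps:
U(y) = 8 - 2*y*(30 + y) (U(y) = 8 - (y + y)*(y + 30) = 8 - 2*y*(30 + y))
U(189) + S = (8 - 60*189 - 2*189²) - 15477 = (8 - 11340 - 2*35721) - 15477 = (8 - 11340 - 71442) - 15477 = -82774 - 15477 = -98251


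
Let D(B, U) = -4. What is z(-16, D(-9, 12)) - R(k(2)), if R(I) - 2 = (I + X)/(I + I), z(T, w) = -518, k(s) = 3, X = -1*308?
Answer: -2815/6 ≈ -469.17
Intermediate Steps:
X = -308
R(I) = 2 + (-308 + I)/(2*I) (R(I) = 2 + (I - 308)/(I + I) = 2 + (-308 + I)/((2*I)) = 2 + (-308 + I)*(1/(2*I)) = 2 + (-308 + I)/(2*I))
z(-16, D(-9, 12)) - R(k(2)) = -518 - (5/2 - 154/3) = -518 - 1*(-293/6) = -518 + 293/6 = -2815/6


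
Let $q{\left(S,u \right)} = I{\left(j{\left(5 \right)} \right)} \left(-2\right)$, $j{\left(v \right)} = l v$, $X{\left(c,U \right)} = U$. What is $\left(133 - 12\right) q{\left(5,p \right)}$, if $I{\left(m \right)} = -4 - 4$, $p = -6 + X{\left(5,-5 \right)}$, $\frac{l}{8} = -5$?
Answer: $1936$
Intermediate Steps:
$l = -40$ ($l = 8 \left(-5\right) = -40$)
$j{\left(v \right)} = - 40 v$
$p = -11$ ($p = -6 - 5 = -11$)
$I{\left(m \right)} = -8$ ($I{\left(m \right)} = -4 - 4 = -8$)
$q{\left(S,u \right)} = 16$ ($q{\left(S,u \right)} = \left(-8\right) \left(-2\right) = 16$)
$\left(133 - 12\right) q{\left(5,p \right)} = \left(133 - 12\right) 16 = 121 \cdot 16 = 1936$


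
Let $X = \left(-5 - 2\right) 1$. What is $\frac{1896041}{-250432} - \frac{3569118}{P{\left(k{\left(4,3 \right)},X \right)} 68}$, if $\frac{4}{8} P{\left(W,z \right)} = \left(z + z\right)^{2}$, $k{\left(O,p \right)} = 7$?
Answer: $- \frac{602271829}{4257344} \approx -141.47$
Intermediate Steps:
$X = -7$ ($X = \left(-7\right) 1 = -7$)
$P{\left(W,z \right)} = 8 z^{2}$ ($P{\left(W,z \right)} = 2 \left(z + z\right)^{2} = 2 \left(2 z\right)^{2} = 2 \cdot 4 z^{2} = 8 z^{2}$)
$\frac{1896041}{-250432} - \frac{3569118}{P{\left(k{\left(4,3 \right)},X \right)} 68} = \frac{1896041}{-250432} - \frac{3569118}{8 \left(-7\right)^{2} \cdot 68} = 1896041 \left(- \frac{1}{250432}\right) - \frac{3569118}{8 \cdot 49 \cdot 68} = - \frac{270863}{35776} - \frac{3569118}{392 \cdot 68} = - \frac{270863}{35776} - \frac{3569118}{26656} = - \frac{270863}{35776} - \frac{254937}{1904} = - \frac{602271829}{4257344}$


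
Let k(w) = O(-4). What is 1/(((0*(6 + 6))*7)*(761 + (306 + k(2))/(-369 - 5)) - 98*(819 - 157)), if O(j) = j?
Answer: -1/64876 ≈ -1.5414e-5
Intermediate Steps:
k(w) = -4
1/(((0*(6 + 6))*7)*(761 + (306 + k(2))/(-369 - 5)) - 98*(819 - 157)) = 1/(((0*(6 + 6))*7)*(761 + (306 - 4)/(-369 - 5)) - 98*(819 - 157)) = 1/(((0*12)*7)*(761 + 302/(-374)) - 98*662) = 1/((0*7)*(761 + 302*(-1/374)) - 64876) = 1/(0*(761 - 151/187) - 64876) = 1/(0*(142156/187) - 64876) = 1/(0 - 64876) = 1/(-64876) = -1/64876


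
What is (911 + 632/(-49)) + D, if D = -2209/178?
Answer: 7725005/8722 ≈ 885.69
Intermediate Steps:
D = -2209/178 (D = -2209*1/178 = -2209/178 ≈ -12.410)
(911 + 632/(-49)) + D = (911 + 632/(-49)) - 2209/178 = (911 + 632*(-1/49)) - 2209/178 = (911 - 632/49) - 2209/178 = 44007/49 - 2209/178 = 7725005/8722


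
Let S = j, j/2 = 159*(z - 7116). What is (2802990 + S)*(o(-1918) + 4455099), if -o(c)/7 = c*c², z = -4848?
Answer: -49472158518502926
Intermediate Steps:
o(c) = -7*c³ (o(c) = -7*c*c² = -7*c³)
j = -3804552 (j = 2*(159*(-4848 - 7116)) = 2*(159*(-11964)) = 2*(-1902276) = -3804552)
S = -3804552
(2802990 + S)*(o(-1918) + 4455099) = (2802990 - 3804552)*(-7*(-1918)³ + 4455099) = -1001562*(-7*(-7055792632) + 4455099) = -1001562*(49390548424 + 4455099) = -1001562*49395003523 = -49472158518502926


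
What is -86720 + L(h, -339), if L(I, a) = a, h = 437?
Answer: -87059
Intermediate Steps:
-86720 + L(h, -339) = -86720 - 339 = -87059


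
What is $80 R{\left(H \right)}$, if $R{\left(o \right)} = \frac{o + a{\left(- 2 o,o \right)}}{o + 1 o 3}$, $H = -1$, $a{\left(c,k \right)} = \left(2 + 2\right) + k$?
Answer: $-40$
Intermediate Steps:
$a{\left(c,k \right)} = 4 + k$
$R{\left(o \right)} = \frac{4 + 2 o}{4 o}$ ($R{\left(o \right)} = \frac{o + \left(4 + o\right)}{o + 1 o 3} = \frac{4 + 2 o}{o + o 3} = \frac{4 + 2 o}{o + 3 o} = \frac{4 + 2 o}{4 o}$)
$80 R{\left(H \right)} = 80 \frac{2 - 1}{2 \left(-1\right)} = 80 \cdot \frac{1}{2} \left(-1\right) 1 = 80 \left(- \frac{1}{2}\right) = -40$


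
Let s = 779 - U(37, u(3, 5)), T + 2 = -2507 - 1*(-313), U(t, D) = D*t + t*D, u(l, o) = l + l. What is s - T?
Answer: 2531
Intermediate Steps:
u(l, o) = 2*l
U(t, D) = 2*D*t (U(t, D) = D*t + D*t = 2*D*t)
T = -2196 (T = -2 + (-2507 - 1*(-313)) = -2 + (-2507 + 313) = -2 - 2194 = -2196)
s = 335 (s = 779 - 2*2*3*37 = 779 - 2*6*37 = 779 - 1*444 = 779 - 444 = 335)
s - T = 335 - 1*(-2196) = 335 + 2196 = 2531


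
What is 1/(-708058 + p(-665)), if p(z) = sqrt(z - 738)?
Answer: -708058/501346132767 - I*sqrt(1403)/501346132767 ≈ -1.4123e-6 - 7.4712e-11*I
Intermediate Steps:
p(z) = sqrt(-738 + z)
1/(-708058 + p(-665)) = 1/(-708058 + sqrt(-738 - 665)) = 1/(-708058 + sqrt(-1403)) = 1/(-708058 + I*sqrt(1403))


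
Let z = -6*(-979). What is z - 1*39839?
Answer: -33965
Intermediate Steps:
z = 5874
z - 1*39839 = 5874 - 1*39839 = 5874 - 39839 = -33965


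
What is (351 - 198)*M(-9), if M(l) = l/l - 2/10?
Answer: 612/5 ≈ 122.40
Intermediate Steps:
M(l) = ⅘ (M(l) = 1 - 2*⅒ = 1 - ⅕ = ⅘)
(351 - 198)*M(-9) = (351 - 198)*(⅘) = 153*(⅘) = 612/5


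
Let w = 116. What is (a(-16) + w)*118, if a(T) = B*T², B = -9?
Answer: -258184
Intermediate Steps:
a(T) = -9*T²
(a(-16) + w)*118 = (-9*(-16)² + 116)*118 = (-9*256 + 116)*118 = (-2304 + 116)*118 = -2188*118 = -258184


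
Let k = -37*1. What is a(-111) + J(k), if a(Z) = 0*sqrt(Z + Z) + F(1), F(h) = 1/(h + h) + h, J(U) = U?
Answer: -71/2 ≈ -35.500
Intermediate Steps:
k = -37
F(h) = h + 1/(2*h) (F(h) = 1/(2*h) + h = h + 1/(2*h))
a(Z) = 3/2 (a(Z) = 0*sqrt(Z + Z) + (1 + (1/2)/1) = 0*sqrt(2*Z) + (1 + (1/2)*1) = 0*(sqrt(2)*sqrt(Z)) + (1 + 1/2) = 0 + 3/2 = 3/2)
a(-111) + J(k) = 3/2 - 37 = -71/2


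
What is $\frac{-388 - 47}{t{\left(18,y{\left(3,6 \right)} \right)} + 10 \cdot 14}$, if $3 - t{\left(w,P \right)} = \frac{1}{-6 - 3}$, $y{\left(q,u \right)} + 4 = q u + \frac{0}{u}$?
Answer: $- \frac{3915}{1288} \approx -3.0396$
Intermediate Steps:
$y{\left(q,u \right)} = -4 + q u$ ($y{\left(q,u \right)} = -4 + \left(q u + \frac{0}{u}\right) = -4 + \left(q u + 0\right) = -4 + q u$)
$t{\left(w,P \right)} = \frac{28}{9}$ ($t{\left(w,P \right)} = 3 - \frac{1}{-6 - 3} = 3 - \frac{1}{-9} = 3 - - \frac{1}{9} = 3 + \frac{1}{9} = \frac{28}{9}$)
$\frac{-388 - 47}{t{\left(18,y{\left(3,6 \right)} \right)} + 10 \cdot 14} = \frac{-388 - 47}{\frac{28}{9} + 10 \cdot 14} = - \frac{435}{\frac{28}{9} + 140} = - \frac{435}{\frac{1288}{9}} = \left(-435\right) \frac{9}{1288} = - \frac{3915}{1288}$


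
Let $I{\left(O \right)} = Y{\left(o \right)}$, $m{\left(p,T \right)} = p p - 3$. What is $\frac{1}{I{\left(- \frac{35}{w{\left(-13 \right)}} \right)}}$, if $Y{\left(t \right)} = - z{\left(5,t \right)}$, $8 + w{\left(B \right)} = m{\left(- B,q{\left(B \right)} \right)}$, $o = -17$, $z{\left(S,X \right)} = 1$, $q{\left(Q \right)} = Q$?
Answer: $-1$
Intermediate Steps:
$m{\left(p,T \right)} = -3 + p^{2}$ ($m{\left(p,T \right)} = p^{2} - 3 = -3 + p^{2}$)
$w{\left(B \right)} = -11 + B^{2}$ ($w{\left(B \right)} = -8 + \left(-3 + \left(- B\right)^{2}\right) = -8 + \left(-3 + B^{2}\right) = -11 + B^{2}$)
$Y{\left(t \right)} = -1$ ($Y{\left(t \right)} = \left(-1\right) 1 = -1$)
$I{\left(O \right)} = -1$
$\frac{1}{I{\left(- \frac{35}{w{\left(-13 \right)}} \right)}} = \frac{1}{-1} = -1$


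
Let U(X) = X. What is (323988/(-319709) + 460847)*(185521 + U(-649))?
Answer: 27238413677954520/319709 ≈ 8.5197e+10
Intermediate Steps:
(323988/(-319709) + 460847)*(185521 + U(-649)) = (323988/(-319709) + 460847)*(185521 - 649) = (323988*(-1/319709) + 460847)*184872 = (-323988/319709 + 460847)*184872 = (147336609535/319709)*184872 = 27238413677954520/319709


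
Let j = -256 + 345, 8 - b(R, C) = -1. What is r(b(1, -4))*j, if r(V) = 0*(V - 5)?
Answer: 0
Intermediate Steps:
b(R, C) = 9 (b(R, C) = 8 - 1*(-1) = 8 + 1 = 9)
j = 89
r(V) = 0 (r(V) = 0*(-5 + V) = 0)
r(b(1, -4))*j = 0*89 = 0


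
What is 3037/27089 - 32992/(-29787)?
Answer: 984183407/806900043 ≈ 1.2197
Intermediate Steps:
3037/27089 - 32992/(-29787) = 3037*(1/27089) - 32992*(-1/29787) = 3037/27089 + 32992/29787 = 984183407/806900043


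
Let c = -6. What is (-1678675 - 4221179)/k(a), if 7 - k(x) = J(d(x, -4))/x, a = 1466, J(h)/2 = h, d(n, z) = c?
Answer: -4324592982/5137 ≈ -8.4185e+5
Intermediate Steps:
d(n, z) = -6
J(h) = 2*h
k(x) = 7 + 12/x (k(x) = 7 - 2*(-6)/x = 7 - (-12)/x = 7 + 12/x)
(-1678675 - 4221179)/k(a) = (-1678675 - 4221179)/(7 + 12/1466) = -5899854/(7 + 12*(1/1466)) = -5899854/(7 + 6/733) = -5899854/5137/733 = -5899854*733/5137 = -4324592982/5137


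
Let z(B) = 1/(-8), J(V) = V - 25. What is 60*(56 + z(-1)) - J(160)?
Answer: 6435/2 ≈ 3217.5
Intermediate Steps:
J(V) = -25 + V
z(B) = -⅛
60*(56 + z(-1)) - J(160) = 60*(56 - ⅛) - (-25 + 160) = 60*(447/8) - 1*135 = 6705/2 - 135 = 6435/2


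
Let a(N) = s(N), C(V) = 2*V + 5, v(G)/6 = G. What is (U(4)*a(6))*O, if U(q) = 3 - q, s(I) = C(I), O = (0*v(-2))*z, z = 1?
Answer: 0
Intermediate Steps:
v(G) = 6*G
C(V) = 5 + 2*V
O = 0 (O = (0*(6*(-2)))*1 = (0*(-12))*1 = 0*1 = 0)
s(I) = 5 + 2*I
a(N) = 5 + 2*N
(U(4)*a(6))*O = ((3 - 1*4)*(5 + 2*6))*0 = ((3 - 4)*(5 + 12))*0 = -1*17*0 = -17*0 = 0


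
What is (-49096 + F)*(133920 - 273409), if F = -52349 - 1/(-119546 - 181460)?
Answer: 4259373845735141/301006 ≈ 1.4150e+10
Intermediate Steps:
F = -15757363093/301006 (F = -52349 - 1/(-301006) = -52349 - 1*(-1/301006) = -52349 + 1/301006 = -15757363093/301006 ≈ -52349.)
(-49096 + F)*(133920 - 273409) = (-49096 - 15757363093/301006)*(133920 - 273409) = -30535553669/301006*(-139489) = 4259373845735141/301006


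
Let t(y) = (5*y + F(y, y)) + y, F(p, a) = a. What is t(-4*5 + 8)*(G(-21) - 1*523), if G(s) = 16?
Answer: 42588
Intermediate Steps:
t(y) = 7*y (t(y) = (5*y + y) + y = 6*y + y = 7*y)
t(-4*5 + 8)*(G(-21) - 1*523) = (7*(-4*5 + 8))*(16 - 1*523) = (7*(-20 + 8))*(16 - 523) = (7*(-12))*(-507) = -84*(-507) = 42588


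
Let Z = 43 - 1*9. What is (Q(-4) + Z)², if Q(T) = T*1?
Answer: 900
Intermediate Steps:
Q(T) = T
Z = 34 (Z = 43 - 9 = 34)
(Q(-4) + Z)² = (-4 + 34)² = 30² = 900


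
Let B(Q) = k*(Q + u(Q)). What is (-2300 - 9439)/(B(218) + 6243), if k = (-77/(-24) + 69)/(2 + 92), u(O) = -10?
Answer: -1655199/902792 ≈ -1.8334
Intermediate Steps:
k = 1733/2256 (k = (-77*(-1/24) + 69)/94 = (77/24 + 69)*(1/94) = (1733/24)*(1/94) = 1733/2256 ≈ 0.76817)
B(Q) = -8665/1128 + 1733*Q/2256 (B(Q) = 1733*(Q - 10)/2256 = 1733*(-10 + Q)/2256 = -8665/1128 + 1733*Q/2256)
(-2300 - 9439)/(B(218) + 6243) = (-2300 - 9439)/((-8665/1128 + (1733/2256)*218) + 6243) = -11739/((-8665/1128 + 188897/1128) + 6243) = -11739/(22529/141 + 6243) = -11739/902792/141 = -11739*141/902792 = -1655199/902792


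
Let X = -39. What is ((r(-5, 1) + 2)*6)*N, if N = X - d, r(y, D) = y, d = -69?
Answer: -540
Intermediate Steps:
N = 30 (N = -39 - 1*(-69) = -39 + 69 = 30)
((r(-5, 1) + 2)*6)*N = ((-5 + 2)*6)*30 = -3*6*30 = -18*30 = -540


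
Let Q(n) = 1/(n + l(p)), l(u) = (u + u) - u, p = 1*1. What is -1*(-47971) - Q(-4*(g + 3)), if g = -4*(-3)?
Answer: 2830290/59 ≈ 47971.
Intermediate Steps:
g = 12
p = 1
l(u) = u (l(u) = 2*u - u = u)
Q(n) = 1/(1 + n) (Q(n) = 1/(n + 1) = 1/(1 + n))
-1*(-47971) - Q(-4*(g + 3)) = -1*(-47971) - 1/(1 - 4*(12 + 3)) = 47971 - 1/(1 - 4*15) = 47971 - 1/(1 - 60) = 47971 - 1/(-59) = 47971 - 1*(-1/59) = 47971 + 1/59 = 2830290/59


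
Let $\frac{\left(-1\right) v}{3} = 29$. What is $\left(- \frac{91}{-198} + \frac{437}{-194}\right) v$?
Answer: $\frac{499322}{3201} \approx 155.99$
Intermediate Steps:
$v = -87$ ($v = \left(-3\right) 29 = -87$)
$\left(- \frac{91}{-198} + \frac{437}{-194}\right) v = \left(- \frac{91}{-198} + \frac{437}{-194}\right) \left(-87\right) = \left(\left(-91\right) \left(- \frac{1}{198}\right) + 437 \left(- \frac{1}{194}\right)\right) \left(-87\right) = \left(\frac{91}{198} - \frac{437}{194}\right) \left(-87\right) = \left(- \frac{17218}{9603}\right) \left(-87\right) = \frac{499322}{3201}$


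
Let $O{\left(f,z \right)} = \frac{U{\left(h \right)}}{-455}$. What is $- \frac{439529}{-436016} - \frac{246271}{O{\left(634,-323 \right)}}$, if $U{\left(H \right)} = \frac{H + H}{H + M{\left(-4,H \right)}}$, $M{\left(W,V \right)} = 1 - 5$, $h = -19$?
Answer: $\frac{561855897429171}{8284304} \approx 6.7822 \cdot 10^{7}$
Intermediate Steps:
$M{\left(W,V \right)} = -4$ ($M{\left(W,V \right)} = 1 - 5 = -4$)
$U{\left(H \right)} = \frac{2 H}{-4 + H}$ ($U{\left(H \right)} = \frac{H + H}{H - 4} = \frac{2 H}{-4 + H}$)
$O{\left(f,z \right)} = - \frac{38}{10465}$ ($O{\left(f,z \right)} = \frac{2 \left(-19\right) \frac{1}{-4 - 19}}{-455} = 2 \left(-19\right) \frac{1}{-23} \left(- \frac{1}{455}\right) = 2 \left(-19\right) \left(- \frac{1}{23}\right) \left(- \frac{1}{455}\right) = \frac{38}{23} \left(- \frac{1}{455}\right) = - \frac{38}{10465}$)
$- \frac{439529}{-436016} - \frac{246271}{O{\left(634,-323 \right)}} = - \frac{439529}{-436016} - \frac{246271}{- \frac{38}{10465}} = \left(-439529\right) \left(- \frac{1}{436016}\right) - - \frac{2577226015}{38} = \frac{439529}{436016} + \frac{2577226015}{38} = \frac{561855897429171}{8284304}$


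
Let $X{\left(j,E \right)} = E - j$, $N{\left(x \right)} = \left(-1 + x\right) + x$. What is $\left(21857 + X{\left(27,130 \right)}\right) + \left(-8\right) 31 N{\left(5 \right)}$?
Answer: $19728$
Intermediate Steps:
$N{\left(x \right)} = -1 + 2 x$
$\left(21857 + X{\left(27,130 \right)}\right) + \left(-8\right) 31 N{\left(5 \right)} = \left(21857 + \left(130 - 27\right)\right) + \left(-8\right) 31 \left(-1 + 2 \cdot 5\right) = \left(21857 + \left(130 - 27\right)\right) - 248 \left(-1 + 10\right) = \left(21857 + 103\right) - 2232 = 21960 - 2232 = 19728$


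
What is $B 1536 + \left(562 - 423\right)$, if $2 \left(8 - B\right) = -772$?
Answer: $605323$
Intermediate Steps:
$B = 394$ ($B = 8 - -386 = 8 + 386 = 394$)
$B 1536 + \left(562 - 423\right) = 394 \cdot 1536 + \left(562 - 423\right) = 605184 + \left(562 - 423\right) = 605184 + 139 = 605323$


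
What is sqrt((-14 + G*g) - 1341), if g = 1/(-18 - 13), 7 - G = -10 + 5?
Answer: I*sqrt(1302527)/31 ≈ 36.816*I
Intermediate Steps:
G = 12 (G = 7 - (-10 + 5) = 7 - 1*(-5) = 7 + 5 = 12)
g = -1/31 (g = 1/(-31) = -1/31 ≈ -0.032258)
sqrt((-14 + G*g) - 1341) = sqrt((-14 + 12*(-1/31)) - 1341) = sqrt((-14 - 12/31) - 1341) = sqrt(-446/31 - 1341) = sqrt(-42017/31) = I*sqrt(1302527)/31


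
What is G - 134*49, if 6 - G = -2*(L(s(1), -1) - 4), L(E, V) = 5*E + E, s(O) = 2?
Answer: -6544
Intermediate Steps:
L(E, V) = 6*E
G = 22 (G = 6 - (-2)*(6*2 - 4) = 6 - (-2)*(12 - 4) = 6 - (-2)*8 = 6 - 1*(-16) = 6 + 16 = 22)
G - 134*49 = 22 - 134*49 = 22 - 6566 = -6544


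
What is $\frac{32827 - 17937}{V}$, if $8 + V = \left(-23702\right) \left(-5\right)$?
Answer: $\frac{7445}{59251} \approx 0.12565$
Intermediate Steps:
$V = 118502$ ($V = -8 - -118510 = -8 + 118510 = 118502$)
$\frac{32827 - 17937}{V} = \frac{32827 - 17937}{118502} = 14890 \cdot \frac{1}{118502} = \frac{7445}{59251}$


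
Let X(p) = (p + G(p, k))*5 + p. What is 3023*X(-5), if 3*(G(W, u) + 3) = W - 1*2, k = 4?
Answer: -513910/3 ≈ -1.7130e+5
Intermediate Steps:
G(W, u) = -11/3 + W/3 (G(W, u) = -3 + (W - 1*2)/3 = -3 + (W - 2)/3 = -3 + (-2 + W)/3 = -3 + (-2/3 + W/3) = -11/3 + W/3)
X(p) = -55/3 + 23*p/3 (X(p) = (p + (-11/3 + p/3))*5 + p = (-11/3 + 4*p/3)*5 + p = (-55/3 + 20*p/3) + p = -55/3 + 23*p/3)
3023*X(-5) = 3023*(-55/3 + (23/3)*(-5)) = 3023*(-55/3 - 115/3) = 3023*(-170/3) = -513910/3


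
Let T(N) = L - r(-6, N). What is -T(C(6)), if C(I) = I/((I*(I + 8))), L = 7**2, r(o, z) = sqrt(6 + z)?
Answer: -49 + sqrt(1190)/14 ≈ -46.536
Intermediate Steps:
L = 49
C(I) = 1/(8 + I) (C(I) = I/((I*(8 + I))) = I*(1/(I*(8 + I))) = 1/(8 + I))
T(N) = 49 - sqrt(6 + N)
-T(C(6)) = -(49 - sqrt(6 + 1/(8 + 6))) = -(49 - sqrt(6 + 1/14)) = -(49 - sqrt(85/14)) = -(49 - sqrt(1190)/14) = -49 + sqrt(1190)/14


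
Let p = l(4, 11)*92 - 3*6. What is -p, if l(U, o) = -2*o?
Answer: 2042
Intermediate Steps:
p = -2042 (p = -2*11*92 - 3*6 = -22*92 - 18 = -2024 - 18 = -2042)
-p = -1*(-2042) = 2042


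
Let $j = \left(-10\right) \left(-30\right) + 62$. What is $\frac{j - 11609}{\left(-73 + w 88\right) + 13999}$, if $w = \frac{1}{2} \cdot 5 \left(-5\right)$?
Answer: $- \frac{11247}{12826} \approx -0.87689$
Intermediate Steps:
$j = 362$ ($j = 300 + 62 = 362$)
$w = - \frac{25}{2}$ ($w = \frac{1}{2} \cdot 5 \left(-5\right) = \frac{5}{2} \left(-5\right) = - \frac{25}{2} \approx -12.5$)
$\frac{j - 11609}{\left(-73 + w 88\right) + 13999} = \frac{362 - 11609}{\left(-73 - 1100\right) + 13999} = - \frac{11247}{\left(-73 - 1100\right) + 13999} = - \frac{11247}{-1173 + 13999} = - \frac{11247}{12826}$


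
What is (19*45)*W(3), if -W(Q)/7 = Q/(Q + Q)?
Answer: -5985/2 ≈ -2992.5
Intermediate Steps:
W(Q) = -7/2 (W(Q) = -7*Q/(Q + Q) = -7*Q/(2*Q) = -7*1/(2*Q)*Q = -7*1/2 = -7/2)
(19*45)*W(3) = (19*45)*(-7/2) = 855*(-7/2) = -5985/2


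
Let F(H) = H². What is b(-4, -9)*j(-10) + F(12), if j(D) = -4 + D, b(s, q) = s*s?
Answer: -80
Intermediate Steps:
b(s, q) = s²
b(-4, -9)*j(-10) + F(12) = (-4)²*(-4 - 10) + 12² = 16*(-14) + 144 = -224 + 144 = -80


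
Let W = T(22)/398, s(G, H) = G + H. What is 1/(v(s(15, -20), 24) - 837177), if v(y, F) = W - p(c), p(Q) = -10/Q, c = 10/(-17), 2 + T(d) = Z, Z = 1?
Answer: -398/333203213 ≈ -1.1945e-6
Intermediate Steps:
T(d) = -1 (T(d) = -2 + 1 = -1)
c = -10/17 (c = 10*(-1/17) = -10/17 ≈ -0.58823)
W = -1/398 ≈ -0.0025126
v(y, F) = -6767/398 (v(y, F) = -1/398 - (-10)/(-10/17) = -1/398 - (-10)*(-17)/10 = -1/398 - 1*17 = -1/398 - 17 = -6767/398)
1/(v(s(15, -20), 24) - 837177) = 1/(-6767/398 - 837177) = 1/(-333203213/398) = -398/333203213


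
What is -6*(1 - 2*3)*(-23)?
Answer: -690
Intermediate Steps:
-6*(1 - 2*3)*(-23) = -6*(1 - 6)*(-23) = -6*(-5)*(-23) = 30*(-23) = -690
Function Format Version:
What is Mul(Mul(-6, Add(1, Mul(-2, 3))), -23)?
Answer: -690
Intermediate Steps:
Mul(Mul(-6, Add(1, Mul(-2, 3))), -23) = Mul(Mul(-6, Add(1, -6)), -23) = Mul(Mul(-6, -5), -23) = Mul(30, -23) = -690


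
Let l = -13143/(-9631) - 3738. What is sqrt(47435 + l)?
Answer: 5*sqrt(162131701898)/9631 ≈ 209.04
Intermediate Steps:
l = -35987535/9631 (l = -13143*(-1/9631) - 3738 = 13143/9631 - 3738 = -35987535/9631 ≈ -3736.6)
sqrt(47435 + l) = sqrt(47435 - 35987535/9631) = sqrt(420858950/9631) = 5*sqrt(162131701898)/9631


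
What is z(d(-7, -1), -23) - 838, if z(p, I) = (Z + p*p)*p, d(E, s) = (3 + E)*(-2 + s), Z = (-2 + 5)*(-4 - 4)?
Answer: 602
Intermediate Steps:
Z = -24 (Z = 3*(-8) = -24)
d(E, s) = (-2 + s)*(3 + E)
z(p, I) = p*(-24 + p**2) (z(p, I) = (-24 + p*p)*p = (-24 + p**2)*p = p*(-24 + p**2))
z(d(-7, -1), -23) - 838 = (-6 - 2*(-7) + 3*(-1) - 7*(-1))*(-24 + (-6 - 2*(-7) + 3*(-1) - 7*(-1))**2) - 838 = (-6 + 14 - 3 + 7)*(-24 + (-6 + 14 - 3 + 7)**2) - 838 = 12*(-24 + 12**2) - 838 = 12*(-24 + 144) - 838 = 12*120 - 838 = 1440 - 838 = 602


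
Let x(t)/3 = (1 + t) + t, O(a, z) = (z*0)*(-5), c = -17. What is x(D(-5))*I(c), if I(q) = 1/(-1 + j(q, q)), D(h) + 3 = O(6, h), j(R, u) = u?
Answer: ⅚ ≈ 0.83333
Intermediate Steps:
O(a, z) = 0 (O(a, z) = 0*(-5) = 0)
D(h) = -3 (D(h) = -3 + 0 = -3)
x(t) = 3 + 6*t (x(t) = 3*((1 + t) + t) = 3*(1 + 2*t) = 3 + 6*t)
I(q) = 1/(-1 + q)
x(D(-5))*I(c) = (3 + 6*(-3))/(-1 - 17) = (3 - 18)/(-18) = -15*(-1/18) = ⅚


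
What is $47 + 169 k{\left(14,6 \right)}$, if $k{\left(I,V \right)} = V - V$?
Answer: $47$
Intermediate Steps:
$k{\left(I,V \right)} = 0$
$47 + 169 k{\left(14,6 \right)} = 47 + 169 \cdot 0 = 47 + 0 = 47$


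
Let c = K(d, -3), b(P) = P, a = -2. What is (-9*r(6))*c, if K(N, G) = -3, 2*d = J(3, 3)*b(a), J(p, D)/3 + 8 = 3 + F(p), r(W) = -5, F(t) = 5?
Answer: -135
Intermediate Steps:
J(p, D) = 0 (J(p, D) = -24 + 3*(3 + 5) = -24 + 3*8 = -24 + 24 = 0)
d = 0 (d = (0*(-2))/2 = (½)*0 = 0)
c = -3
(-9*r(6))*c = -9*(-5)*(-3) = 45*(-3) = -135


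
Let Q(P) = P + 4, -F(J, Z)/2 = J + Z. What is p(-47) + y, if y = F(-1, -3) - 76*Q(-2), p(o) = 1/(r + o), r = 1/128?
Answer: -866288/6015 ≈ -144.02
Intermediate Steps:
F(J, Z) = -2*J - 2*Z (F(J, Z) = -2*(J + Z) = -2*J - 2*Z)
Q(P) = 4 + P
r = 1/128 ≈ 0.0078125
p(o) = 1/(1/128 + o)
y = -144 (y = (-2*(-1) - 2*(-3)) - 76*(4 - 2) = (2 + 6) - 76*2 = 8 - 152 = -144)
p(-47) + y = 128/(1 + 128*(-47)) - 144 = 128/(1 - 6016) - 144 = 128/(-6015) - 144 = 128*(-1/6015) - 144 = -128/6015 - 144 = -866288/6015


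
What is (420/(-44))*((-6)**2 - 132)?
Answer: 10080/11 ≈ 916.36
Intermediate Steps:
(420/(-44))*((-6)**2 - 132) = (420*(-1/44))*(36 - 132) = -105/11*(-96) = 10080/11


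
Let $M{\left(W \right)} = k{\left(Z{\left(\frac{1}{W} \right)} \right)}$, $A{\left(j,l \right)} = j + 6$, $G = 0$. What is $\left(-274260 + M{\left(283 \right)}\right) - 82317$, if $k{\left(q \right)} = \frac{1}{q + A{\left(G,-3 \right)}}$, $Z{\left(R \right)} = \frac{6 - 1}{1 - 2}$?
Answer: $-356576$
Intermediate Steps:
$A{\left(j,l \right)} = 6 + j$
$Z{\left(R \right)} = -5$ ($Z{\left(R \right)} = \frac{5}{-1} = 5 \left(-1\right) = -5$)
$k{\left(q \right)} = \frac{1}{6 + q}$ ($k{\left(q \right)} = \frac{1}{q + \left(6 + 0\right)} = \frac{1}{q + 6} = \frac{1}{6 + q}$)
$M{\left(W \right)} = 1$ ($M{\left(W \right)} = \frac{1}{6 - 5} = 1^{-1} = 1$)
$\left(-274260 + M{\left(283 \right)}\right) - 82317 = \left(-274260 + 1\right) - 82317 = -274259 - 82317 = -356576$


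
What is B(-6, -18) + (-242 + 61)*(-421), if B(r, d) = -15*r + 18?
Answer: 76309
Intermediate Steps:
B(r, d) = 18 - 15*r
B(-6, -18) + (-242 + 61)*(-421) = (18 - 15*(-6)) + (-242 + 61)*(-421) = (18 + 90) - 181*(-421) = 108 + 76201 = 76309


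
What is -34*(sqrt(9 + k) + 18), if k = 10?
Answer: -612 - 34*sqrt(19) ≈ -760.20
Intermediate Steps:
-34*(sqrt(9 + k) + 18) = -34*(sqrt(9 + 10) + 18) = -34*(sqrt(19) + 18) = -34*(18 + sqrt(19)) = -612 - 34*sqrt(19)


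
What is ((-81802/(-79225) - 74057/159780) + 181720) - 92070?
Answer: 226969609696547/2531714100 ≈ 89651.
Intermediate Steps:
((-81802/(-79225) - 74057/159780) + 181720) - 92070 = ((-81802*(-1/79225) - 74057*1/159780) + 181720) - 92070 = ((81802/79225 - 74057/159780) + 181720) - 92070 = (1440631547/2531714100 + 181720) - 92070 = 460064526883547/2531714100 - 92070 = 226969609696547/2531714100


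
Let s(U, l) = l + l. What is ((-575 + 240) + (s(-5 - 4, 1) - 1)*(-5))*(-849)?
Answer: 288660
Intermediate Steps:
s(U, l) = 2*l
((-575 + 240) + (s(-5 - 4, 1) - 1)*(-5))*(-849) = ((-575 + 240) + (2*1 - 1)*(-5))*(-849) = (-335 + (2 - 1)*(-5))*(-849) = (-335 + 1*(-5))*(-849) = (-335 - 5)*(-849) = -340*(-849) = 288660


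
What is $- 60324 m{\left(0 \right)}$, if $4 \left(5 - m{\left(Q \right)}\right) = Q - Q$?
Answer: $-301620$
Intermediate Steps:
$m{\left(Q \right)} = 5$ ($m{\left(Q \right)} = 5 - \frac{Q - Q}{4} = 5 - 0 = 5 + 0 = 5$)
$- 60324 m{\left(0 \right)} = \left(-60324\right) 5 = -301620$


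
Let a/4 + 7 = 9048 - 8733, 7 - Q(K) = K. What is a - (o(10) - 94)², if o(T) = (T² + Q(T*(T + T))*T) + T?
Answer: -3662164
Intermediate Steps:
Q(K) = 7 - K
o(T) = T + T² + T*(7 - 2*T²) (o(T) = (T² + (7 - T*(T + T))*T) + T = (T² + (7 - T*2*T)*T) + T = (T² + (7 - 2*T²)*T) + T = (T² + T*(7 - 2*T²)) + T = T + T² + T*(7 - 2*T²))
a = 1232 (a = -28 + 4*(9048 - 8733) = -28 + 4*315 = -28 + 1260 = 1232)
a - (o(10) - 94)² = 1232 - (10*(8 + 10 - 2*10²) - 94)² = 1232 - (10*(8 + 10 - 2*100) - 94)² = 1232 - (10*(8 + 10 - 200) - 94)² = 1232 - (10*(-182) - 94)² = 1232 - (-1820 - 94)² = 1232 - 1*(-1914)² = 1232 - 1*3663396 = 1232 - 3663396 = -3662164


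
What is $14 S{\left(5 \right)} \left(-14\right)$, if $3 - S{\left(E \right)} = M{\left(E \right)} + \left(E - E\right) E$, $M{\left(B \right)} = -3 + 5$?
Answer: $-196$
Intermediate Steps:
$M{\left(B \right)} = 2$
$S{\left(E \right)} = 1$ ($S{\left(E \right)} = 3 - \left(2 + \left(E - E\right) E\right) = 3 - \left(2 + 0 E\right) = 3 - \left(2 + 0\right) = 3 - 2 = 1$)
$14 S{\left(5 \right)} \left(-14\right) = 14 \cdot 1 \left(-14\right) = 14 \left(-14\right) = -196$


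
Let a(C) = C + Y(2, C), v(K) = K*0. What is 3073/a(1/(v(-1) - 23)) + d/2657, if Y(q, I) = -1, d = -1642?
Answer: -187833511/63768 ≈ -2945.6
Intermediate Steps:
v(K) = 0
a(C) = -1 + C (a(C) = C - 1 = -1 + C)
3073/a(1/(v(-1) - 23)) + d/2657 = 3073/(-1 + 1/(0 - 23)) - 1642/2657 = 3073/(-1 + 1/(-23)) - 1642*1/2657 = 3073/(-1 - 1/23) - 1642/2657 = 3073/(-24/23) - 1642/2657 = 3073*(-23/24) - 1642/2657 = -70679/24 - 1642/2657 = -187833511/63768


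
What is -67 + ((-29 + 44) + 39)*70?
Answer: 3713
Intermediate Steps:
-67 + ((-29 + 44) + 39)*70 = -67 + (15 + 39)*70 = -67 + 54*70 = -67 + 3780 = 3713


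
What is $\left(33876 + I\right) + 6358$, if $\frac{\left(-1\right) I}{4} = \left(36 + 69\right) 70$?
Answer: $10834$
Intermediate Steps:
$I = -29400$ ($I = - 4 \left(36 + 69\right) 70 = - 4 \cdot 105 \cdot 70 = \left(-4\right) 7350 = -29400$)
$\left(33876 + I\right) + 6358 = \left(33876 - 29400\right) + 6358 = 4476 + 6358 = 10834$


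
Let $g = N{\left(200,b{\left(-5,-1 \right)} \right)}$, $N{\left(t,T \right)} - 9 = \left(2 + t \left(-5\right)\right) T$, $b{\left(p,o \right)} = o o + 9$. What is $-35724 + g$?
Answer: $-45695$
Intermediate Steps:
$b{\left(p,o \right)} = 9 + o^{2}$ ($b{\left(p,o \right)} = o^{2} + 9 = 9 + o^{2}$)
$N{\left(t,T \right)} = 9 + T \left(2 - 5 t\right)$ ($N{\left(t,T \right)} = 9 + \left(2 + t \left(-5\right)\right) T = 9 + \left(2 - 5 t\right) T = 9 + T \left(2 - 5 t\right)$)
$g = -9971$ ($g = 9 + 2 \left(9 + \left(-1\right)^{2}\right) - 5 \left(9 + \left(-1\right)^{2}\right) 200 = 9 + 2 \left(9 + 1\right) - 5 \left(9 + 1\right) 200 = 9 + 2 \cdot 10 - 50 \cdot 200 = 9 + 20 - 10000 = -9971$)
$-35724 + g = -35724 - 9971 = -45695$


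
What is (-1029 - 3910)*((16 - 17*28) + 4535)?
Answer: -20126425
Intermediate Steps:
(-1029 - 3910)*((16 - 17*28) + 4535) = -4939*((16 - 476) + 4535) = -4939*(-460 + 4535) = -4939*4075 = -20126425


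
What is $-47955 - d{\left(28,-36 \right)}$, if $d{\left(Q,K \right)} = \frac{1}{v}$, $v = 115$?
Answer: $- \frac{5514826}{115} \approx -47955.0$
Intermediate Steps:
$d{\left(Q,K \right)} = \frac{1}{115}$
$-47955 - d{\left(28,-36 \right)} = -47955 - \frac{1}{115} = - \frac{5514826}{115}$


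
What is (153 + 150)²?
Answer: 91809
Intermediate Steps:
(153 + 150)² = 303² = 91809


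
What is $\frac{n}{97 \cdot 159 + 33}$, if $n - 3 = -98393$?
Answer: $- \frac{49195}{7728} \approx -6.3658$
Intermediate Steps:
$n = -98390$ ($n = 3 - 98393 = -98390$)
$\frac{n}{97 \cdot 159 + 33} = - \frac{98390}{97 \cdot 159 + 33} = - \frac{98390}{15423 + 33} = - \frac{98390}{15456} = \left(-98390\right) \frac{1}{15456} = - \frac{49195}{7728}$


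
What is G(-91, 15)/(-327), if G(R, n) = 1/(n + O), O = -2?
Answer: -1/4251 ≈ -0.00023524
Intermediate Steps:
G(R, n) = 1/(-2 + n) (G(R, n) = 1/(n - 2) = 1/(-2 + n))
G(-91, 15)/(-327) = 1/((-2 + 15)*(-327)) = -1/327/13 = (1/13)*(-1/327) = -1/4251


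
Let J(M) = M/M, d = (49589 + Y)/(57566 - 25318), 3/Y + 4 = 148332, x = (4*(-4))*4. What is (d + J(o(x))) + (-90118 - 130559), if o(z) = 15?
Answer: -1055548038431349/4783281344 ≈ -2.2067e+5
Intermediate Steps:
x = -64 (x = -16*4 = -64)
Y = 3/148328 (Y = 3/(-4 + 148332) = 3/148328 ≈ 2.0225e-5)
d = 7355437195/4783281344 (d = (49589 + 3/148328)/(57566 - 25318) = (7355437195/148328)/32248 = (7355437195/148328)*(1/32248) = 7355437195/4783281344 ≈ 1.5377)
J(M) = 1
(d + J(o(x))) + (-90118 - 130559) = (7355437195/4783281344 + 1) + (-90118 - 130559) = 12138718539/4783281344 - 220677 = -1055548038431349/4783281344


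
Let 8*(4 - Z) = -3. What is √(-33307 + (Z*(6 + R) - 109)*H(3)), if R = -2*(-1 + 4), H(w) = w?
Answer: I*√33634 ≈ 183.4*I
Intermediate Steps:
Z = 35/8 (Z = 4 - ⅛*(-3) = 4 + 3/8 = 35/8 ≈ 4.3750)
R = -6 (R = -2*3 = -6)
√(-33307 + (Z*(6 + R) - 109)*H(3)) = √(-33307 + (35*(6 - 6)/8 - 109)*3) = √(-33307 + ((35/8)*0 - 109)*3) = √(-33307 + (0 - 109)*3) = √(-33307 - 109*3) = √(-33307 - 327) = √(-33634) = I*√33634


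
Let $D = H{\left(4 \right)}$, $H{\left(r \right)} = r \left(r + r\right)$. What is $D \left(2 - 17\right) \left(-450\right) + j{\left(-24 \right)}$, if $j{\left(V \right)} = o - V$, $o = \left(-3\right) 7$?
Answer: $216003$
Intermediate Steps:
$o = -21$
$j{\left(V \right)} = -21 - V$
$H{\left(r \right)} = 2 r^{2}$ ($H{\left(r \right)} = r 2 r = 2 r^{2}$)
$D = 32$ ($D = 2 \cdot 4^{2} = 2 \cdot 16 = 32$)
$D \left(2 - 17\right) \left(-450\right) + j{\left(-24 \right)} = 32 \left(2 - 17\right) \left(-450\right) - -3 = 32 \left(-15\right) \left(-450\right) + \left(-21 + 24\right) = \left(-480\right) \left(-450\right) + 3 = 216000 + 3 = 216003$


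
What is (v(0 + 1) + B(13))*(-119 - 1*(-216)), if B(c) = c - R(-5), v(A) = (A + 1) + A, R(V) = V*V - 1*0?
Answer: -873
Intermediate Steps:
R(V) = V**2 (R(V) = V**2 + 0 = V**2)
v(A) = 1 + 2*A (v(A) = (1 + A) + A = 1 + 2*A)
B(c) = -25 + c (B(c) = c - 1*(-5)**2 = c - 1*25 = c - 25 = -25 + c)
(v(0 + 1) + B(13))*(-119 - 1*(-216)) = ((1 + 2*(0 + 1)) + (-25 + 13))*(-119 - 1*(-216)) = ((1 + 2*1) - 12)*(-119 + 216) = ((1 + 2) - 12)*97 = (3 - 12)*97 = -9*97 = -873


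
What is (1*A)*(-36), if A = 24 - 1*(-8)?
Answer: -1152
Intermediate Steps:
A = 32 (A = 24 + 8 = 32)
(1*A)*(-36) = (1*32)*(-36) = 32*(-36) = -1152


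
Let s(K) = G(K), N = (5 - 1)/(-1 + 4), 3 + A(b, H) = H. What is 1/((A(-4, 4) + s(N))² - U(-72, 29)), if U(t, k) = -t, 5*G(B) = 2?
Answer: -25/1751 ≈ -0.014278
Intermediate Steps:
G(B) = ⅖ (G(B) = (⅕)*2 = ⅖)
A(b, H) = -3 + H
N = 4/3 ≈ 1.3333
s(K) = ⅖
1/((A(-4, 4) + s(N))² - U(-72, 29)) = 1/(((-3 + 4) + ⅖)² - (-1)*(-72)) = 1/((1 + ⅖)² - 1*72) = 1/((7/5)² - 72) = 1/(49/25 - 72) = 1/(-1751/25) = -25/1751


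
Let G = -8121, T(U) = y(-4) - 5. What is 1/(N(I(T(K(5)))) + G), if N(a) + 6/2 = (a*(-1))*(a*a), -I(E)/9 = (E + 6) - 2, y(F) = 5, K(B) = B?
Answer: 1/38532 ≈ 2.5952e-5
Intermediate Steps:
T(U) = 0 (T(U) = 5 - 5 = 0)
I(E) = -36 - 9*E (I(E) = -9*((E + 6) - 2) = -9*((6 + E) - 2) = -9*(4 + E) = -36 - 9*E)
N(a) = -3 - a**3 (N(a) = -3 + (a*(-1))*(a*a) = -3 + (-a)*a**2 = -3 - a**3)
1/(N(I(T(K(5)))) + G) = 1/((-3 - (-36 - 9*0)**3) - 8121) = 1/((-3 - (-36 + 0)**3) - 8121) = 1/((-3 - 1*(-36)**3) - 8121) = 1/((-3 - 1*(-46656)) - 8121) = 1/((-3 + 46656) - 8121) = 1/(46653 - 8121) = 1/38532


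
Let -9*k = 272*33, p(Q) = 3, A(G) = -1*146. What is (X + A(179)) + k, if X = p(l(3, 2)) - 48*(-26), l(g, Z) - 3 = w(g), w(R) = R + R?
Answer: 323/3 ≈ 107.67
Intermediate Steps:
w(R) = 2*R
l(g, Z) = 3 + 2*g
A(G) = -146
X = 1251 (X = 3 - 48*(-26) = 3 + 1248 = 1251)
k = -2992/3 (k = -272*33/9 = -⅑*8976 = -2992/3 ≈ -997.33)
(X + A(179)) + k = (1251 - 146) - 2992/3 = 1105 - 2992/3 = 323/3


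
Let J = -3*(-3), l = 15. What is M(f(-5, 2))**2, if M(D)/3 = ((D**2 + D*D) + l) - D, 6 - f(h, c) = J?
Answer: 11664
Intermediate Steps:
J = 9
f(h, c) = -3 (f(h, c) = 6 - 1*9 = 6 - 9 = -3)
M(D) = 45 - 3*D + 6*D**2 (M(D) = 3*(((D**2 + D*D) + 15) - D) = 3*(((D**2 + D**2) + 15) - D) = 3*((2*D**2 + 15) - D) = 3*((15 + 2*D**2) - D) = 3*(15 - D + 2*D**2) = 45 - 3*D + 6*D**2)
M(f(-5, 2))**2 = (45 - 3*(-3) + 6*(-3)**2)**2 = (45 + 9 + 6*9)**2 = (45 + 9 + 54)**2 = 108**2 = 11664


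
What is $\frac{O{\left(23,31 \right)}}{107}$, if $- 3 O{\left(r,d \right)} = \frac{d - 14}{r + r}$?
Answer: $- \frac{17}{14766} \approx -0.0011513$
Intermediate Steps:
$O{\left(r,d \right)} = - \frac{-14 + d}{6 r}$ ($O{\left(r,d \right)} = - \frac{\left(d - 14\right) \frac{1}{r + r}}{3} = - \frac{\left(-14 + d\right) \frac{1}{2 r}}{3} = - \frac{\frac{1}{2} \frac{1}{r} \left(-14 + d\right)}{3} = - \frac{-14 + d}{6 r}$)
$\frac{O{\left(23,31 \right)}}{107} = \frac{\frac{1}{6} \cdot \frac{1}{23} \left(14 - 31\right)}{107} = \frac{1}{6} \cdot \frac{1}{23} \left(14 - 31\right) \frac{1}{107} = \frac{1}{6} \cdot \frac{1}{23} \left(-17\right) \frac{1}{107} = \left(- \frac{17}{138}\right) \frac{1}{107} = - \frac{17}{14766}$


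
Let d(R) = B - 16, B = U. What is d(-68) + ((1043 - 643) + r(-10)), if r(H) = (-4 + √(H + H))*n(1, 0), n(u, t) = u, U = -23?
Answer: 357 + 2*I*√5 ≈ 357.0 + 4.4721*I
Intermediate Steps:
B = -23
r(H) = -4 + √2*√H (r(H) = (-4 + √(H + H))*1 = (-4 + √(2*H))*1 = (-4 + √2*√H)*1 = -4 + √2*√H)
d(R) = -39 (d(R) = -23 - 16 = -39)
d(-68) + ((1043 - 643) + r(-10)) = -39 + ((1043 - 643) + (-4 + √2*√(-10))) = -39 + (400 + (-4 + √2*(I*√10))) = -39 + (400 + (-4 + 2*I*√5)) = -39 + (396 + 2*I*√5) = 357 + 2*I*√5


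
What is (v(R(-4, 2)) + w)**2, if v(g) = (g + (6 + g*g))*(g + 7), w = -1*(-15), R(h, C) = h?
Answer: 4761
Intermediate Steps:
w = 15
v(g) = (7 + g)*(6 + g + g**2) (v(g) = (g + (6 + g**2))*(7 + g) = (6 + g + g**2)*(7 + g) = (7 + g)*(6 + g + g**2))
(v(R(-4, 2)) + w)**2 = ((42 + (-4)**3 + 8*(-4)**2 + 13*(-4)) + 15)**2 = ((42 - 64 + 8*16 - 52) + 15)**2 = ((42 - 64 + 128 - 52) + 15)**2 = (54 + 15)**2 = 69**2 = 4761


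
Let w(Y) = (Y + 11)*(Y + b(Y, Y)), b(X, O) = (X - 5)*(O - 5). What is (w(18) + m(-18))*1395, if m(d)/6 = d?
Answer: 7414425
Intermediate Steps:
b(X, O) = (-5 + O)*(-5 + X) (b(X, O) = (-5 + X)*(-5 + O) = (-5 + O)*(-5 + X))
m(d) = 6*d
w(Y) = (11 + Y)*(25 + Y² - 9*Y) (w(Y) = (Y + 11)*(Y + (25 - 5*Y - 5*Y + Y*Y)) = (11 + Y)*(Y + (25 - 5*Y - 5*Y + Y²)) = (11 + Y)*(Y + (25 + Y² - 10*Y)) = (11 + Y)*(25 + Y² - 9*Y))
(w(18) + m(-18))*1395 = ((275 + 18³ - 74*18 + 2*18²) + 6*(-18))*1395 = ((275 + 5832 - 1332 + 2*324) - 108)*1395 = ((275 + 5832 - 1332 + 648) - 108)*1395 = (5423 - 108)*1395 = 5315*1395 = 7414425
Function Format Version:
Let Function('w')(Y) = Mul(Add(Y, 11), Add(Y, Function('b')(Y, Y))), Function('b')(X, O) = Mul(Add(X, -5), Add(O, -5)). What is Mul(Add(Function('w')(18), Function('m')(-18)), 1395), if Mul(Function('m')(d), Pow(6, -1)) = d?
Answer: 7414425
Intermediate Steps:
Function('b')(X, O) = Mul(Add(-5, O), Add(-5, X)) (Function('b')(X, O) = Mul(Add(-5, X), Add(-5, O)) = Mul(Add(-5, O), Add(-5, X)))
Function('m')(d) = Mul(6, d)
Function('w')(Y) = Mul(Add(11, Y), Add(25, Pow(Y, 2), Mul(-9, Y))) (Function('w')(Y) = Mul(Add(Y, 11), Add(Y, Add(25, Mul(-5, Y), Mul(-5, Y), Mul(Y, Y)))) = Mul(Add(11, Y), Add(Y, Add(25, Mul(-5, Y), Mul(-5, Y), Pow(Y, 2)))) = Mul(Add(11, Y), Add(Y, Add(25, Pow(Y, 2), Mul(-10, Y)))) = Mul(Add(11, Y), Add(25, Pow(Y, 2), Mul(-9, Y))))
Mul(Add(Function('w')(18), Function('m')(-18)), 1395) = Mul(Add(Add(275, Pow(18, 3), Mul(-74, 18), Mul(2, Pow(18, 2))), Mul(6, -18)), 1395) = Mul(Add(Add(275, 5832, -1332, Mul(2, 324)), -108), 1395) = Mul(Add(Add(275, 5832, -1332, 648), -108), 1395) = Mul(Add(5423, -108), 1395) = Mul(5315, 1395) = 7414425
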